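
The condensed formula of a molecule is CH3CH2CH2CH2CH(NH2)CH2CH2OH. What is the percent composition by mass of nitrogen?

10.67%

Atom tally by fragment:
  CH3 → C:1 H:3
  CH2 → C:1 H:2
  CH2 → C:1 H:2
  CH2 → C:1 H:2
  CH(NH2) → C:1 H:3 N:1
  CH2 → C:1 H:2
  CH2OH → C:1 H:3 O:1
Element totals:
  C: 7
  H: 17
  N: 1
  O: 1
Molecular formula: C7H17NO.
Molar mass = 131.219 g/mol.
Mass from N: 1 × 14.007 = 14.007 g/mol.
%N = 14.007 / 131.219 × 100 = 10.67%.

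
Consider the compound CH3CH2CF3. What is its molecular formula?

C3H5F3

Atom tally by fragment:
  CH3 → C:1 H:3
  CH2CF3 → C:2 H:2 F:3
Element totals:
  C: 3
  H: 5
  F: 3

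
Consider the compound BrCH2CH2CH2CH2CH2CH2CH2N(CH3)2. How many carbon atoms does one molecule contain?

Atom tally by fragment:
  BrCH2 → C:1 H:2 Br:1
  CH2 → C:1 H:2
  CH2 → C:1 H:2
  CH2 → C:1 H:2
  CH2 → C:1 H:2
  CH2 → C:1 H:2
  CH2N(CH3)2 → C:3 H:8 N:1
Element totals:
  C: 9
  H: 20
  Br: 1
  N: 1

9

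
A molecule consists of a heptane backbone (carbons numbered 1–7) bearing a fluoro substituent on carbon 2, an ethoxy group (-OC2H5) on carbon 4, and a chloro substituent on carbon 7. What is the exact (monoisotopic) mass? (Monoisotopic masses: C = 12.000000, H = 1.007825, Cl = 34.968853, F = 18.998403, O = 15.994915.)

196.1030

Atom tally by fragment:
  CH3 → C:1 H:3
  CH(F) → C:1 H:1 F:1
  CH2 → C:1 H:2
  CH(OC2H5) → C:3 H:6 O:1
  CH2 → C:1 H:2
  CH2 → C:1 H:2
  CH2Cl → C:1 H:2 Cl:1
Element totals:
  C: 9
  H: 18
  Cl: 1
  F: 1
  O: 1
Molecular formula: C9H18ClFO.
  M = 9(12.0) + 18(1.007825) + 34.968853 + 18.998403 + 15.994915
    = 108.000000 + 18.140850 + 34.968853 + 18.998403 + 15.994915 = 196.103021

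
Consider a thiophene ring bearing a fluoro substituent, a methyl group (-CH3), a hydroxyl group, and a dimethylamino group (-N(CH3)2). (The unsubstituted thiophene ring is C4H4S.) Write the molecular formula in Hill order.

Atom tally by fragment:
  thiophene ring core → C:4 H:4 S:1
  (− 4 ring H displaced by substituents)
  + F → F:1
  + CH3 → C:1 H:3
  + OH → O:1 H:1
  + N(CH3)2 → N:1 C:2 H:6
Element totals:
  C: 7
  H: 10
  F: 1
  N: 1
  O: 1
  S: 1

C7H10FNOS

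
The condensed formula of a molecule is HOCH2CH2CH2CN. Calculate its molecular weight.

Element totals:
  C: 4
  H: 7
  N: 1
  O: 1
Molecular formula: C4H7NO.
  M = 4(12.011) + 7(1.008) + 14.007 + 15.999
    = 48.044 + 7.056 + 14.007 + 15.999 = 85.106

85.11 g/mol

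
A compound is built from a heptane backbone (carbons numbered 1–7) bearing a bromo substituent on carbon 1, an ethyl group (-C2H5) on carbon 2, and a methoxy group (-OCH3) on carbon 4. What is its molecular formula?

C10H21BrO

Atom tally by fragment:
  BrCH2 → C:1 H:2 Br:1
  CH(C2H5) → C:3 H:6
  CH2 → C:1 H:2
  CH(OCH3) → C:2 H:4 O:1
  CH2 → C:1 H:2
  CH2 → C:1 H:2
  CH3 → C:1 H:3
Element totals:
  C: 10
  H: 21
  Br: 1
  O: 1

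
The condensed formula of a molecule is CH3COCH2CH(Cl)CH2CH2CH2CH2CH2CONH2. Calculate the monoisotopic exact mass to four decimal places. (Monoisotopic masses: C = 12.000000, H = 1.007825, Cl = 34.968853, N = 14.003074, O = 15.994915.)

219.1026

Atom tally by fragment:
  CH3COCH2 → C:3 H:5 O:1
  CH(Cl) → C:1 H:1 Cl:1
  CH2 → C:1 H:2
  CH2 → C:1 H:2
  CH2 → C:1 H:2
  CH2 → C:1 H:2
  CH2CONH2 → C:2 H:4 O:1 N:1
Element totals:
  C: 10
  H: 18
  Cl: 1
  N: 1
  O: 2
Molecular formula: C10H18ClNO2.
  M = 10(12.0) + 18(1.007825) + 34.968853 + 14.003074 + 2(15.994915)
    = 120.000000 + 18.140850 + 34.968853 + 14.003074 + 31.989830 = 219.102607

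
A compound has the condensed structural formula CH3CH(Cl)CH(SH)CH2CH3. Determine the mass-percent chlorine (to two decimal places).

25.57%

Atom tally by fragment:
  CH3 → C:1 H:3
  CH(Cl) → C:1 H:1 Cl:1
  CH(SH) → C:1 H:2 S:1
  CH2 → C:1 H:2
  CH3 → C:1 H:3
Element totals:
  C: 5
  H: 11
  Cl: 1
  S: 1
Molecular formula: C5H11ClS.
Molar mass = 138.653 g/mol.
Mass from Cl: 1 × 35.45 = 35.450 g/mol.
%Cl = 35.450 / 138.653 × 100 = 25.57%.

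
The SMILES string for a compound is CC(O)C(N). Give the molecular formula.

C3H9NO

Atom tally by fragment:
  CH3 → C:1 H:3
  CH(OH) → C:1 H:2 O:1
  CH2NH2 → C:1 H:4 N:1
Element totals:
  C: 3
  H: 9
  N: 1
  O: 1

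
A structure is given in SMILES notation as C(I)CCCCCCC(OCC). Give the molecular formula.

Atom tally by fragment:
  ICH2 → C:1 H:2 I:1
  CH2 → C:1 H:2
  CH2 → C:1 H:2
  CH2 → C:1 H:2
  CH2 → C:1 H:2
  CH2 → C:1 H:2
  CH2 → C:1 H:2
  CH2OC2H5 → C:3 H:7 O:1
Element totals:
  C: 10
  H: 21
  I: 1
  O: 1

C10H21IO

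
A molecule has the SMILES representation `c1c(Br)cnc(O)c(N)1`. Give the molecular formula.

C5H5BrN2O

Atom tally by fragment:
  pyridine ring core → C:5 H:5 N:1
  (− 3 ring H displaced by substituents)
  + Br → Br:1
  + OH → O:1 H:1
  + NH2 → N:1 H:2
Element totals:
  C: 5
  H: 5
  Br: 1
  N: 2
  O: 1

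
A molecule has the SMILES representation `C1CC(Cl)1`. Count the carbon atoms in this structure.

3

Atom tally by fragment:
  cyclopropane ring core → C:3 H:6
  (− 1 ring H displaced by substituents)
  + Cl → Cl:1
Element totals:
  C: 3
  H: 5
  Cl: 1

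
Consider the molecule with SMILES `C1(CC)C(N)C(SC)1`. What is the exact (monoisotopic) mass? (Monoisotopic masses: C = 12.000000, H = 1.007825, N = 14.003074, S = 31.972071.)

131.0769

Atom tally by fragment:
  cyclopropane ring core → C:3 H:6
  (− 3 ring H displaced by substituents)
  + C2H5 → C:2 H:5
  + NH2 → N:1 H:2
  + SCH3 → C:1 H:3 S:1
Element totals:
  C: 6
  H: 13
  N: 1
  S: 1
Molecular formula: C6H13NS.
  M = 6(12.0) + 13(1.007825) + 14.003074 + 31.972071
    = 72.000000 + 13.101725 + 14.003074 + 31.972071 = 131.076870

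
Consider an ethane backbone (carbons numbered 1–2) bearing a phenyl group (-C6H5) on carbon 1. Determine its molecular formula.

C8H10

Atom tally by fragment:
  C6H5CH2 → C:7 H:7
  CH3 → C:1 H:3
Element totals:
  C: 8
  H: 10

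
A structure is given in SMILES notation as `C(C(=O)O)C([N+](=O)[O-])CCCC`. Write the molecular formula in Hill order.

C7H13NO4

Atom tally by fragment:
  HOOCCH2 → C:2 H:3 O:2
  CH(NO2) → C:1 H:1 N:1 O:2
  CH2 → C:1 H:2
  CH2 → C:1 H:2
  CH2 → C:1 H:2
  CH3 → C:1 H:3
Element totals:
  C: 7
  H: 13
  N: 1
  O: 4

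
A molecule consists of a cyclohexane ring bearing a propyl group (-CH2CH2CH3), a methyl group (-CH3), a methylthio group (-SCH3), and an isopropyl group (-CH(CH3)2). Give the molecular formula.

Atom tally by fragment:
  cyclohexane ring core → C:6 H:12
  (− 4 ring H displaced by substituents)
  + CH2CH2CH3 → C:3 H:7
  + CH3 → C:1 H:3
  + SCH3 → C:1 H:3 S:1
  + CH(CH3)2 → C:3 H:7
Element totals:
  C: 14
  H: 28
  S: 1

C14H28S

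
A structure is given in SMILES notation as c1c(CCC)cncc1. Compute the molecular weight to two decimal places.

121.18 g/mol

Atom tally by fragment:
  pyridine ring core → C:5 H:5 N:1
  (− 1 ring H displaced by substituents)
  + CH2CH2CH3 → C:3 H:7
Element totals:
  C: 8
  H: 11
  N: 1
Molecular formula: C8H11N.
  M = 8(12.011) + 11(1.008) + 14.007
    = 96.088 + 11.088 + 14.007 = 121.183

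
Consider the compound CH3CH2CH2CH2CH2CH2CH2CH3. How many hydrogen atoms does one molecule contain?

Element totals:
  C: 8
  H: 18

18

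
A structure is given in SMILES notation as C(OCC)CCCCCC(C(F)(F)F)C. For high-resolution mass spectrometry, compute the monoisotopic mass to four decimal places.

226.1544

Atom tally by fragment:
  C2H5OCH2 → C:3 H:7 O:1
  CH2 → C:1 H:2
  CH2 → C:1 H:2
  CH2 → C:1 H:2
  CH2 → C:1 H:2
  CH2 → C:1 H:2
  CH(CF3) → C:2 H:1 F:3
  CH3 → C:1 H:3
Element totals:
  C: 11
  H: 21
  F: 3
  O: 1
Molecular formula: C11H21F3O.
  M = 11(12.0) + 21(1.007825) + 3(18.998403) + 15.994915
    = 132.000000 + 21.164325 + 56.995209 + 15.994915 = 226.154449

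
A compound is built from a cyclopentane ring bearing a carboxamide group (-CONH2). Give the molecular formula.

Atom tally by fragment:
  cyclopentane ring core → C:5 H:10
  (− 1 ring H displaced by substituents)
  + CONH2 → C:1 H:2 O:1 N:1
Element totals:
  C: 6
  H: 11
  N: 1
  O: 1

C6H11NO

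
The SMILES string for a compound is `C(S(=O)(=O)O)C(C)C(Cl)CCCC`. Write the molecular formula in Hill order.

Atom tally by fragment:
  HO3SCH2 → C:1 H:3 S:1 O:3
  CH(CH3) → C:2 H:4
  CH(Cl) → C:1 H:1 Cl:1
  CH2 → C:1 H:2
  CH2 → C:1 H:2
  CH2 → C:1 H:2
  CH3 → C:1 H:3
Element totals:
  C: 8
  H: 17
  Cl: 1
  O: 3
  S: 1

C8H17ClO3S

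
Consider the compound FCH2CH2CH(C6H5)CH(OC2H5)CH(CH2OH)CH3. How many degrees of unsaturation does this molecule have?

Atom tally by fragment:
  FCH2 → C:1 H:2 F:1
  CH2 → C:1 H:2
  CH(C6H5) → C:7 H:6
  CH(OC2H5) → C:3 H:6 O:1
  CH(CH2OH) → C:2 H:4 O:1
  CH3 → C:1 H:3
Element totals:
  C: 15
  H: 23
  F: 1
  O: 2
Molecular formula: C15H23FO2.
DoU = (2C + 2 + N − H − X) / 2 = (2·15 + 2 + 0 − 23 − 1) / 2 = 4.

4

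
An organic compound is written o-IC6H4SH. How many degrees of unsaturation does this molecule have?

4

Atom tally by fragment:
  benzene ring core → C:6 H:6
  (− 2 ring H displaced by substituents)
  + I → I:1
  + SH → S:1 H:1
Element totals:
  C: 6
  H: 5
  I: 1
  S: 1
Molecular formula: C6H5IS.
DoU = (2C + 2 + N − H − X) / 2 = (2·6 + 2 + 0 − 5 − 1) / 2 = 4.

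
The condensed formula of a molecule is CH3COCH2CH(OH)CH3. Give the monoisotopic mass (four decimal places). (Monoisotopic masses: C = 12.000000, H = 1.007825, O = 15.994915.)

102.0681

Atom tally by fragment:
  CH3COCH2 → C:3 H:5 O:1
  CH(OH) → C:1 H:2 O:1
  CH3 → C:1 H:3
Element totals:
  C: 5
  H: 10
  O: 2
Molecular formula: C5H10O2.
  M = 5(12.0) + 10(1.007825) + 2(15.994915)
    = 60.000000 + 10.078250 + 31.989830 = 102.068080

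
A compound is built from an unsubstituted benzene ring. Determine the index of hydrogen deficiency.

Atom tally by fragment:
  benzene ring core → C:6 H:6
Element totals:
  C: 6
  H: 6
Molecular formula: C6H6.
DoU = (2C + 2 + N − H − X) / 2 = (2·6 + 2 + 0 − 6 − 0) / 2 = 4.

4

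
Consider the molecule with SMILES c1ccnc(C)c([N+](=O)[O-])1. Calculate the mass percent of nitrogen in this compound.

20.28%

Atom tally by fragment:
  pyridine ring core → C:5 H:5 N:1
  (− 2 ring H displaced by substituents)
  + CH3 → C:1 H:3
  + NO2 → N:1 O:2
Element totals:
  C: 6
  H: 6
  N: 2
  O: 2
Molecular formula: C6H6N2O2.
Molar mass = 138.126 g/mol.
Mass from N: 2 × 14.007 = 28.014 g/mol.
%N = 28.014 / 138.126 × 100 = 20.28%.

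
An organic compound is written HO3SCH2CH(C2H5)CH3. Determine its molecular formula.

C5H12O3S

Atom tally by fragment:
  HO3SCH2 → C:1 H:3 S:1 O:3
  CH(C2H5) → C:3 H:6
  CH3 → C:1 H:3
Element totals:
  C: 5
  H: 12
  O: 3
  S: 1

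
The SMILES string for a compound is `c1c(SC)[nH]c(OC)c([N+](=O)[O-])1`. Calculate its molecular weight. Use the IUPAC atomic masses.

Atom tally by fragment:
  pyrrole ring core → C:4 H:5 N:1
  (− 3 ring H displaced by substituents)
  + SCH3 → C:1 H:3 S:1
  + OCH3 → C:1 H:3 O:1
  + NO2 → N:1 O:2
Element totals:
  C: 6
  H: 8
  N: 2
  O: 3
  S: 1
Molecular formula: C6H8N2O3S.
  M = 6(12.011) + 8(1.008) + 2(14.007) + 3(15.999) + 32.06
    = 72.066 + 8.064 + 28.014 + 47.997 + 32.060 = 188.201

188.20 g/mol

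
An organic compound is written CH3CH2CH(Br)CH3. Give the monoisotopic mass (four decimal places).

135.9888

Element totals:
  C: 4
  H: 9
  Br: 1
Molecular formula: C4H9Br.
  M = 4(12.0) + 9(1.007825) + 78.918338
    = 48.000000 + 9.070425 + 78.918338 = 135.988763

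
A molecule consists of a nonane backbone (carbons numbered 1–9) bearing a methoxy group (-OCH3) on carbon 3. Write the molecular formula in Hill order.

Atom tally by fragment:
  CH3 → C:1 H:3
  CH2 → C:1 H:2
  CH(OCH3) → C:2 H:4 O:1
  CH2 → C:1 H:2
  CH2 → C:1 H:2
  CH2 → C:1 H:2
  CH2 → C:1 H:2
  CH2 → C:1 H:2
  CH3 → C:1 H:3
Element totals:
  C: 10
  H: 22
  O: 1

C10H22O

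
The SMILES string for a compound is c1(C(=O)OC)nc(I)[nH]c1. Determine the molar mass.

Atom tally by fragment:
  imidazole ring core → C:3 H:4 N:2
  (− 2 ring H displaced by substituents)
  + COOCH3 → C:2 H:3 O:2
  + I → I:1
Element totals:
  C: 5
  H: 5
  I: 1
  N: 2
  O: 2
Molecular formula: C5H5IN2O2.
  M = 5(12.011) + 5(1.008) + 126.904 + 2(14.007) + 2(15.999)
    = 60.055 + 5.040 + 126.904 + 28.014 + 31.998 = 252.011

252.01 g/mol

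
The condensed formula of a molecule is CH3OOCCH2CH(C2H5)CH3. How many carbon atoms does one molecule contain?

Atom tally by fragment:
  CH3OOCCH2 → C:3 H:5 O:2
  CH(C2H5) → C:3 H:6
  CH3 → C:1 H:3
Element totals:
  C: 7
  H: 14
  O: 2

7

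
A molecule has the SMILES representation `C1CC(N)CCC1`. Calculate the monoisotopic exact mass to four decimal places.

99.1048

Atom tally by fragment:
  cyclohexane ring core → C:6 H:12
  (− 1 ring H displaced by substituents)
  + NH2 → N:1 H:2
Element totals:
  C: 6
  H: 13
  N: 1
Molecular formula: C6H13N.
  M = 6(12.0) + 13(1.007825) + 14.003074
    = 72.000000 + 13.101725 + 14.003074 = 99.104799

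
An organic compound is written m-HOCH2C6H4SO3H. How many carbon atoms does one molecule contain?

Atom tally by fragment:
  benzene ring core → C:6 H:6
  (− 2 ring H displaced by substituents)
  + CH2OH → C:1 H:3 O:1
  + SO3H → S:1 O:3 H:1
Element totals:
  C: 7
  H: 8
  O: 4
  S: 1

7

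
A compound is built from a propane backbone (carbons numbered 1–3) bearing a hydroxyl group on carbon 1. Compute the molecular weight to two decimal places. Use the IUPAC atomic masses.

Atom tally by fragment:
  HOCH2 → C:1 H:3 O:1
  CH2 → C:1 H:2
  CH3 → C:1 H:3
Element totals:
  C: 3
  H: 8
  O: 1
Molecular formula: C3H8O.
  M = 3(12.011) + 8(1.008) + 15.999
    = 36.033 + 8.064 + 15.999 = 60.096

60.10 g/mol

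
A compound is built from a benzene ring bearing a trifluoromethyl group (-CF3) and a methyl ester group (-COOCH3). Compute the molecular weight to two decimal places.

204.15 g/mol

Atom tally by fragment:
  benzene ring core → C:6 H:6
  (− 2 ring H displaced by substituents)
  + CF3 → C:1 F:3
  + COOCH3 → C:2 H:3 O:2
Element totals:
  C: 9
  H: 7
  F: 3
  O: 2
Molecular formula: C9H7F3O2.
  M = 9(12.011) + 7(1.008) + 3(18.998) + 2(15.999)
    = 108.099 + 7.056 + 56.994 + 31.998 = 204.147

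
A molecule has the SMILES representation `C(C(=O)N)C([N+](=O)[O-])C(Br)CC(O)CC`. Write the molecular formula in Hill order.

C8H15BrN2O4

Atom tally by fragment:
  H2NOCCH2 → C:2 H:4 O:1 N:1
  CH(NO2) → C:1 H:1 N:1 O:2
  CH(Br) → C:1 H:1 Br:1
  CH2 → C:1 H:2
  CH(OH) → C:1 H:2 O:1
  CH2 → C:1 H:2
  CH3 → C:1 H:3
Element totals:
  C: 8
  H: 15
  Br: 1
  N: 2
  O: 4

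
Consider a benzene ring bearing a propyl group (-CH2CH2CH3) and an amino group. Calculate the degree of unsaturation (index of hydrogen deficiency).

Atom tally by fragment:
  benzene ring core → C:6 H:6
  (− 2 ring H displaced by substituents)
  + CH2CH2CH3 → C:3 H:7
  + NH2 → N:1 H:2
Element totals:
  C: 9
  H: 13
  N: 1
Molecular formula: C9H13N.
DoU = (2C + 2 + N − H − X) / 2 = (2·9 + 2 + 1 − 13 − 0) / 2 = 4.

4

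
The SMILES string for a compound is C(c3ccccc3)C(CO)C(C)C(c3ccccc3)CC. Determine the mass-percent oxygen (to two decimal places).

5.66%

Atom tally by fragment:
  C6H5CH2 → C:7 H:7
  CH(CH2OH) → C:2 H:4 O:1
  CH(CH3) → C:2 H:4
  CH(C6H5) → C:7 H:6
  CH2 → C:1 H:2
  CH3 → C:1 H:3
Element totals:
  C: 20
  H: 26
  O: 1
Molecular formula: C20H26O.
Molar mass = 282.427 g/mol.
Mass from O: 1 × 15.999 = 15.999 g/mol.
%O = 15.999 / 282.427 × 100 = 5.66%.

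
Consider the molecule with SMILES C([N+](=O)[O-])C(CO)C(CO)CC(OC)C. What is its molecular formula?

C9H19NO5

Atom tally by fragment:
  O2NCH2 → C:1 H:2 N:1 O:2
  CH(CH2OH) → C:2 H:4 O:1
  CH(CH2OH) → C:2 H:4 O:1
  CH2 → C:1 H:2
  CH(OCH3) → C:2 H:4 O:1
  CH3 → C:1 H:3
Element totals:
  C: 9
  H: 19
  N: 1
  O: 5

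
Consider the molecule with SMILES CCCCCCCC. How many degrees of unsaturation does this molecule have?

Atom tally by fragment:
  CH3 → C:1 H:3
  CH2 → C:1 H:2
  CH2 → C:1 H:2
  CH2 → C:1 H:2
  CH2 → C:1 H:2
  CH2 → C:1 H:2
  CH2 → C:1 H:2
  CH3 → C:1 H:3
Element totals:
  C: 8
  H: 18
Molecular formula: C8H18.
DoU = (2C + 2 + N − H − X) / 2 = (2·8 + 2 + 0 − 18 − 0) / 2 = 0.

0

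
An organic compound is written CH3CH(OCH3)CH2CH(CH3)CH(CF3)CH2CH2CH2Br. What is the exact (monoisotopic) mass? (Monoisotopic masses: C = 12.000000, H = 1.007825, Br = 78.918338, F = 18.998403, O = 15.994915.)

Atom tally by fragment:
  CH3 → C:1 H:3
  CH(OCH3) → C:2 H:4 O:1
  CH2 → C:1 H:2
  CH(CH3) → C:2 H:4
  CH(CF3) → C:2 H:1 F:3
  CH2 → C:1 H:2
  CH2 → C:1 H:2
  CH2Br → C:1 H:2 Br:1
Element totals:
  C: 11
  H: 20
  Br: 1
  F: 3
  O: 1
Molecular formula: C11H20BrF3O.
  M = 11(12.0) + 20(1.007825) + 78.918338 + 3(18.998403) + 15.994915
    = 132.000000 + 20.156500 + 78.918338 + 56.995209 + 15.994915 = 304.064962

304.0650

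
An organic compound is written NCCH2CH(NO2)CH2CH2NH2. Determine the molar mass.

143.15 g/mol

Atom tally by fragment:
  NCCH2 → C:2 H:2 N:1
  CH(NO2) → C:1 H:1 N:1 O:2
  CH2 → C:1 H:2
  CH2NH2 → C:1 H:4 N:1
Element totals:
  C: 5
  H: 9
  N: 3
  O: 2
Molecular formula: C5H9N3O2.
  M = 5(12.011) + 9(1.008) + 3(14.007) + 2(15.999)
    = 60.055 + 9.072 + 42.021 + 31.998 = 143.146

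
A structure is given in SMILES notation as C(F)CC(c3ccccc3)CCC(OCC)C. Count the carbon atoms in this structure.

15

Atom tally by fragment:
  FCH2 → C:1 H:2 F:1
  CH2 → C:1 H:2
  CH(C6H5) → C:7 H:6
  CH2 → C:1 H:2
  CH2 → C:1 H:2
  CH(OC2H5) → C:3 H:6 O:1
  CH3 → C:1 H:3
Element totals:
  C: 15
  H: 23
  F: 1
  O: 1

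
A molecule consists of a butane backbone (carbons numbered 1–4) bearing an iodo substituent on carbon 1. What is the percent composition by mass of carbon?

Atom tally by fragment:
  ICH2 → C:1 H:2 I:1
  CH2 → C:1 H:2
  CH2 → C:1 H:2
  CH3 → C:1 H:3
Element totals:
  C: 4
  H: 9
  I: 1
Molecular formula: C4H9I.
Molar mass = 184.020 g/mol.
Mass from C: 4 × 12.011 = 48.044 g/mol.
%C = 48.044 / 184.020 × 100 = 26.11%.

26.11%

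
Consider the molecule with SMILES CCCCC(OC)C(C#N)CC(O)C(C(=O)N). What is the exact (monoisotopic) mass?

242.1630

Atom tally by fragment:
  CH3 → C:1 H:3
  CH2 → C:1 H:2
  CH2 → C:1 H:2
  CH2 → C:1 H:2
  CH(OCH3) → C:2 H:4 O:1
  CH(CN) → C:2 H:1 N:1
  CH2 → C:1 H:2
  CH(OH) → C:1 H:2 O:1
  CH2CONH2 → C:2 H:4 O:1 N:1
Element totals:
  C: 12
  H: 22
  N: 2
  O: 3
Molecular formula: C12H22N2O3.
  M = 12(12.0) + 22(1.007825) + 2(14.003074) + 3(15.994915)
    = 144.000000 + 22.172150 + 28.006148 + 47.984745 = 242.163043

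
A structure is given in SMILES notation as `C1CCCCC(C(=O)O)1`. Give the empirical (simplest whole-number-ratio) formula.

Atom tally by fragment:
  cyclohexane ring core → C:6 H:12
  (− 1 ring H displaced by substituents)
  + COOH → C:1 H:1 O:2
Element totals:
  C: 7
  H: 12
  O: 2
Molecular formula: C7H12O2.
gcd of subscripts (7, 12, 2) = 1, so the empirical formula equals the molecular formula.

C7H12O2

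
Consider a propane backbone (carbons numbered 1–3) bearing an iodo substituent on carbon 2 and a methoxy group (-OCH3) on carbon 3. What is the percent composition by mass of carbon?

Atom tally by fragment:
  CH3 → C:1 H:3
  CH(I) → C:1 H:1 I:1
  CH2OCH3 → C:2 H:5 O:1
Element totals:
  C: 4
  H: 9
  I: 1
  O: 1
Molecular formula: C4H9IO.
Molar mass = 200.019 g/mol.
Mass from C: 4 × 12.011 = 48.044 g/mol.
%C = 48.044 / 200.019 × 100 = 24.02%.

24.02%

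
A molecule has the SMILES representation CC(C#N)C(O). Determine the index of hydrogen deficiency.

Atom tally by fragment:
  CH3 → C:1 H:3
  CH(CN) → C:2 H:1 N:1
  CH2OH → C:1 H:3 O:1
Element totals:
  C: 4
  H: 7
  N: 1
  O: 1
Molecular formula: C4H7NO.
DoU = (2C + 2 + N − H − X) / 2 = (2·4 + 2 + 1 − 7 − 0) / 2 = 2.

2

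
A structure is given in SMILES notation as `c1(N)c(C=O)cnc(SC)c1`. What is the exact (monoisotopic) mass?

168.0357

Atom tally by fragment:
  pyridine ring core → C:5 H:5 N:1
  (− 3 ring H displaced by substituents)
  + NH2 → N:1 H:2
  + CHO → C:1 H:1 O:1
  + SCH3 → C:1 H:3 S:1
Element totals:
  C: 7
  H: 8
  N: 2
  O: 1
  S: 1
Molecular formula: C7H8N2OS.
  M = 7(12.0) + 8(1.007825) + 2(14.003074) + 15.994915 + 31.972071
    = 84.000000 + 8.062600 + 28.006148 + 15.994915 + 31.972071 = 168.035734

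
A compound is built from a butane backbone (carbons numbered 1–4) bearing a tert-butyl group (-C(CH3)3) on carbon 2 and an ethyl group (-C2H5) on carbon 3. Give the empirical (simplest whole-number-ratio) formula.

Atom tally by fragment:
  CH3 → C:1 H:3
  CH(C(CH3)3) → C:5 H:10
  CH(C2H5) → C:3 H:6
  CH3 → C:1 H:3
Element totals:
  C: 10
  H: 22
Molecular formula: C10H22.
gcd of subscripts = 2; dividing each by 2:
  C: 10/2 = 5
  H: 22/2 = 11

C5H11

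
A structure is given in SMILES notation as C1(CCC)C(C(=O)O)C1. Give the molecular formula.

C7H12O2

Atom tally by fragment:
  cyclopropane ring core → C:3 H:6
  (− 2 ring H displaced by substituents)
  + CH2CH2CH3 → C:3 H:7
  + COOH → C:1 H:1 O:2
Element totals:
  C: 7
  H: 12
  O: 2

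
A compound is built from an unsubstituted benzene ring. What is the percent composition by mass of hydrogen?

Atom tally by fragment:
  benzene ring core → C:6 H:6
Element totals:
  C: 6
  H: 6
Molecular formula: C6H6.
Molar mass = 78.114 g/mol.
Mass from H: 6 × 1.008 = 6.048 g/mol.
%H = 6.048 / 78.114 × 100 = 7.74%.

7.74%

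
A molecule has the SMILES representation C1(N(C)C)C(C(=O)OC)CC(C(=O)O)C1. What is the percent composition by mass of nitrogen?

Atom tally by fragment:
  cyclopentane ring core → C:5 H:10
  (− 3 ring H displaced by substituents)
  + N(CH3)2 → N:1 C:2 H:6
  + COOCH3 → C:2 H:3 O:2
  + COOH → C:1 H:1 O:2
Element totals:
  C: 10
  H: 17
  N: 1
  O: 4
Molecular formula: C10H17NO4.
Molar mass = 215.249 g/mol.
Mass from N: 1 × 14.007 = 14.007 g/mol.
%N = 14.007 / 215.249 × 100 = 6.51%.

6.51%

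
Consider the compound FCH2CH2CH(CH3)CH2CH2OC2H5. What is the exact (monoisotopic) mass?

Element totals:
  C: 8
  H: 17
  F: 1
  O: 1
Molecular formula: C8H17FO.
  M = 8(12.0) + 17(1.007825) + 18.998403 + 15.994915
    = 96.000000 + 17.133025 + 18.998403 + 15.994915 = 148.126343

148.1263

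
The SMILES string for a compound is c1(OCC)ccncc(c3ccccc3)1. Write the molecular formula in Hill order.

Atom tally by fragment:
  pyridine ring core → C:5 H:5 N:1
  (− 2 ring H displaced by substituents)
  + OC2H5 → C:2 H:5 O:1
  + C6H5 → C:6 H:5
Element totals:
  C: 13
  H: 13
  N: 1
  O: 1

C13H13NO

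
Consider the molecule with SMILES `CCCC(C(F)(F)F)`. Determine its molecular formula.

Atom tally by fragment:
  CH3 → C:1 H:3
  CH2 → C:1 H:2
  CH2 → C:1 H:2
  CH2CF3 → C:2 H:2 F:3
Element totals:
  C: 5
  H: 9
  F: 3

C5H9F3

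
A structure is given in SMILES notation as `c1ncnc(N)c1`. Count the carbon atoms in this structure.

4

Atom tally by fragment:
  pyrimidine ring core → C:4 H:4 N:2
  (− 1 ring H displaced by substituents)
  + NH2 → N:1 H:2
Element totals:
  C: 4
  H: 5
  N: 3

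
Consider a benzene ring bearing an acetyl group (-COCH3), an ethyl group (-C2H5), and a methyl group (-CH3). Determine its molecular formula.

C11H14O

Atom tally by fragment:
  benzene ring core → C:6 H:6
  (− 3 ring H displaced by substituents)
  + COCH3 → C:2 H:3 O:1
  + C2H5 → C:2 H:5
  + CH3 → C:1 H:3
Element totals:
  C: 11
  H: 14
  O: 1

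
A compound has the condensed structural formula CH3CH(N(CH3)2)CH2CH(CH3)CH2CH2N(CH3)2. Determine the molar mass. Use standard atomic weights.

186.34 g/mol

Atom tally by fragment:
  CH3 → C:1 H:3
  CH(N(CH3)2) → C:3 H:7 N:1
  CH2 → C:1 H:2
  CH(CH3) → C:2 H:4
  CH2 → C:1 H:2
  CH2N(CH3)2 → C:3 H:8 N:1
Element totals:
  C: 11
  H: 26
  N: 2
Molecular formula: C11H26N2.
  M = 11(12.011) + 26(1.008) + 2(14.007)
    = 132.121 + 26.208 + 28.014 = 186.343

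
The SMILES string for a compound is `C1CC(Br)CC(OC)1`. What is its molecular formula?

Atom tally by fragment:
  cyclopentane ring core → C:5 H:10
  (− 2 ring H displaced by substituents)
  + Br → Br:1
  + OCH3 → C:1 H:3 O:1
Element totals:
  C: 6
  H: 11
  Br: 1
  O: 1

C6H11BrO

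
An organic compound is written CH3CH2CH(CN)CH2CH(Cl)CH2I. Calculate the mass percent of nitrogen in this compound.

Element totals:
  C: 7
  H: 11
  Cl: 1
  I: 1
  N: 1
Molecular formula: C7H11ClIN.
Molar mass = 271.526 g/mol.
Mass from N: 1 × 14.007 = 14.007 g/mol.
%N = 14.007 / 271.526 × 100 = 5.16%.

5.16%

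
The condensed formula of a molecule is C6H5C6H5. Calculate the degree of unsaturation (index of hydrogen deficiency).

8

Element totals:
  C: 12
  H: 10
Molecular formula: C12H10.
DoU = (2C + 2 + N − H − X) / 2 = (2·12 + 2 + 0 − 10 − 0) / 2 = 8.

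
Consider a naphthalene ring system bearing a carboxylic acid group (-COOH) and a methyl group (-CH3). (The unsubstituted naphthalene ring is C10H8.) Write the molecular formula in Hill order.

C12H10O2

Atom tally by fragment:
  naphthalene ring system core → C:10 H:8
  (− 2 ring H displaced by substituents)
  + COOH → C:1 H:1 O:2
  + CH3 → C:1 H:3
Element totals:
  C: 12
  H: 10
  O: 2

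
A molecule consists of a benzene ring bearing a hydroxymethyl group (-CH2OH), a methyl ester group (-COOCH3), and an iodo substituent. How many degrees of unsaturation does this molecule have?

5

Atom tally by fragment:
  benzene ring core → C:6 H:6
  (− 3 ring H displaced by substituents)
  + CH2OH → C:1 H:3 O:1
  + COOCH3 → C:2 H:3 O:2
  + I → I:1
Element totals:
  C: 9
  H: 9
  I: 1
  O: 3
Molecular formula: C9H9IO3.
DoU = (2C + 2 + N − H − X) / 2 = (2·9 + 2 + 0 − 9 − 1) / 2 = 5.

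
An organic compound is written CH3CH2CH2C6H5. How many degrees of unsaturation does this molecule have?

Atom tally by fragment:
  CH3 → C:1 H:3
  CH2 → C:1 H:2
  CH2C6H5 → C:7 H:7
Element totals:
  C: 9
  H: 12
Molecular formula: C9H12.
DoU = (2C + 2 + N − H − X) / 2 = (2·9 + 2 + 0 − 12 − 0) / 2 = 4.

4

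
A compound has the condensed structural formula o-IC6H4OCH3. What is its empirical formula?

C7H7IO

Element totals:
  C: 7
  H: 7
  I: 1
  O: 1
Molecular formula: C7H7IO.
gcd of subscripts (7, 7, 1, 1) = 1, so the empirical formula equals the molecular formula.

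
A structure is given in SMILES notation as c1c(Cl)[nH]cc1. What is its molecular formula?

Atom tally by fragment:
  pyrrole ring core → C:4 H:5 N:1
  (− 1 ring H displaced by substituents)
  + Cl → Cl:1
Element totals:
  C: 4
  H: 4
  Cl: 1
  N: 1

C4H4ClN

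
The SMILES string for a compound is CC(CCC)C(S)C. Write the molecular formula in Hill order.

C7H16S

Atom tally by fragment:
  CH3 → C:1 H:3
  CH(CH2CH2CH3) → C:4 H:8
  CH(SH) → C:1 H:2 S:1
  CH3 → C:1 H:3
Element totals:
  C: 7
  H: 16
  S: 1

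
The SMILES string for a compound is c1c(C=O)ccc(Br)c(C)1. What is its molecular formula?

Atom tally by fragment:
  benzene ring core → C:6 H:6
  (− 3 ring H displaced by substituents)
  + CHO → C:1 H:1 O:1
  + Br → Br:1
  + CH3 → C:1 H:3
Element totals:
  C: 8
  H: 7
  Br: 1
  O: 1

C8H7BrO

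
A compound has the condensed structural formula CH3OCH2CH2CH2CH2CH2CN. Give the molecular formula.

Element totals:
  C: 7
  H: 13
  N: 1
  O: 1

C7H13NO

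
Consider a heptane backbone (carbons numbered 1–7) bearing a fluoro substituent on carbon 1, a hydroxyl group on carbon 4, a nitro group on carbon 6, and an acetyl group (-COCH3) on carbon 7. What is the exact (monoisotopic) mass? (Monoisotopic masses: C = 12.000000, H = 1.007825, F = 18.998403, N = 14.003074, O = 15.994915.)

221.1063

Atom tally by fragment:
  FCH2 → C:1 H:2 F:1
  CH2 → C:1 H:2
  CH2 → C:1 H:2
  CH(OH) → C:1 H:2 O:1
  CH2 → C:1 H:2
  CH(NO2) → C:1 H:1 N:1 O:2
  CH2COCH3 → C:3 H:5 O:1
Element totals:
  C: 9
  H: 16
  F: 1
  N: 1
  O: 4
Molecular formula: C9H16FNO4.
  M = 9(12.0) + 16(1.007825) + 18.998403 + 14.003074 + 4(15.994915)
    = 108.000000 + 16.125200 + 18.998403 + 14.003074 + 63.979660 = 221.106337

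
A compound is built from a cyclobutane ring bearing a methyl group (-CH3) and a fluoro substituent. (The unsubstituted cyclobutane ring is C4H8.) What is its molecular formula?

C5H9F

Atom tally by fragment:
  cyclobutane ring core → C:4 H:8
  (− 2 ring H displaced by substituents)
  + CH3 → C:1 H:3
  + F → F:1
Element totals:
  C: 5
  H: 9
  F: 1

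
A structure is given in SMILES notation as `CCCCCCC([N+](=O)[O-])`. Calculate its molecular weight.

145.20 g/mol

Atom tally by fragment:
  CH3 → C:1 H:3
  CH2 → C:1 H:2
  CH2 → C:1 H:2
  CH2 → C:1 H:2
  CH2 → C:1 H:2
  CH2 → C:1 H:2
  CH2NO2 → C:1 H:2 N:1 O:2
Element totals:
  C: 7
  H: 15
  N: 1
  O: 2
Molecular formula: C7H15NO2.
  M = 7(12.011) + 15(1.008) + 14.007 + 2(15.999)
    = 84.077 + 15.120 + 14.007 + 31.998 = 145.202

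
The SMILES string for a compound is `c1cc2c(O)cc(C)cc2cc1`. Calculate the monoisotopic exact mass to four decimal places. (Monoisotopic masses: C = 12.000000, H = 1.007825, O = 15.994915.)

158.0732

Atom tally by fragment:
  naphthalene ring system core → C:10 H:8
  (− 2 ring H displaced by substituents)
  + OH → O:1 H:1
  + CH3 → C:1 H:3
Element totals:
  C: 11
  H: 10
  O: 1
Molecular formula: C11H10O.
  M = 11(12.0) + 10(1.007825) + 15.994915
    = 132.000000 + 10.078250 + 15.994915 = 158.073165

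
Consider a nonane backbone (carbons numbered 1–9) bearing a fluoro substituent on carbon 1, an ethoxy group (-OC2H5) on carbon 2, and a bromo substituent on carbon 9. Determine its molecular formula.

Atom tally by fragment:
  FCH2 → C:1 H:2 F:1
  CH(OC2H5) → C:3 H:6 O:1
  CH2 → C:1 H:2
  CH2 → C:1 H:2
  CH2 → C:1 H:2
  CH2 → C:1 H:2
  CH2 → C:1 H:2
  CH2 → C:1 H:2
  CH2Br → C:1 H:2 Br:1
Element totals:
  C: 11
  H: 22
  Br: 1
  F: 1
  O: 1

C11H22BrFO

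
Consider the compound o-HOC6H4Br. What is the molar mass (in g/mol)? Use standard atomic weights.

173.01 g/mol

Atom tally by fragment:
  benzene ring core → C:6 H:6
  (− 2 ring H displaced by substituents)
  + OH → O:1 H:1
  + Br → Br:1
Element totals:
  C: 6
  H: 5
  Br: 1
  O: 1
Molecular formula: C6H5BrO.
  M = 6(12.011) + 5(1.008) + 79.904 + 15.999
    = 72.066 + 5.040 + 79.904 + 15.999 = 173.009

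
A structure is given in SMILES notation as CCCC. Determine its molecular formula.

C4H10

Atom tally by fragment:
  CH3 → C:1 H:3
  CH2 → C:1 H:2
  CH2 → C:1 H:2
  CH3 → C:1 H:3
Element totals:
  C: 4
  H: 10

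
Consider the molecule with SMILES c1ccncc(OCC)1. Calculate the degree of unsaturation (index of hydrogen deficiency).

4

Atom tally by fragment:
  pyridine ring core → C:5 H:5 N:1
  (− 1 ring H displaced by substituents)
  + OC2H5 → C:2 H:5 O:1
Element totals:
  C: 7
  H: 9
  N: 1
  O: 1
Molecular formula: C7H9NO.
DoU = (2C + 2 + N − H − X) / 2 = (2·7 + 2 + 1 − 9 − 0) / 2 = 4.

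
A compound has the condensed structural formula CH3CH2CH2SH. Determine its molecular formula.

C3H8S

Atom tally by fragment:
  CH3 → C:1 H:3
  CH2 → C:1 H:2
  CH2SH → C:1 H:3 S:1
Element totals:
  C: 3
  H: 8
  S: 1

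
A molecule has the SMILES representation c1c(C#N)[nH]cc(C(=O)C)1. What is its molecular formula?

Atom tally by fragment:
  pyrrole ring core → C:4 H:5 N:1
  (− 2 ring H displaced by substituents)
  + CN → C:1 N:1
  + COCH3 → C:2 H:3 O:1
Element totals:
  C: 7
  H: 6
  N: 2
  O: 1

C7H6N2O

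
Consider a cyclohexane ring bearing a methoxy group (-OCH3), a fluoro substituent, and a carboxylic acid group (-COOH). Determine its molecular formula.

C8H13FO3

Atom tally by fragment:
  cyclohexane ring core → C:6 H:12
  (− 3 ring H displaced by substituents)
  + OCH3 → C:1 H:3 O:1
  + F → F:1
  + COOH → C:1 H:1 O:2
Element totals:
  C: 8
  H: 13
  F: 1
  O: 3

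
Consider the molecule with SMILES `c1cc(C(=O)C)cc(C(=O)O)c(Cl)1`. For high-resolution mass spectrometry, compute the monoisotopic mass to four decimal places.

198.0084

Atom tally by fragment:
  benzene ring core → C:6 H:6
  (− 3 ring H displaced by substituents)
  + COCH3 → C:2 H:3 O:1
  + COOH → C:1 H:1 O:2
  + Cl → Cl:1
Element totals:
  C: 9
  H: 7
  Cl: 1
  O: 3
Molecular formula: C9H7ClO3.
  M = 9(12.0) + 7(1.007825) + 34.968853 + 3(15.994915)
    = 108.000000 + 7.054775 + 34.968853 + 47.984745 = 198.008373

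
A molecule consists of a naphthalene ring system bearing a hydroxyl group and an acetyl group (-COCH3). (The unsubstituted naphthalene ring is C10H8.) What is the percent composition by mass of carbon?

77.40%

Atom tally by fragment:
  naphthalene ring system core → C:10 H:8
  (− 2 ring H displaced by substituents)
  + OH → O:1 H:1
  + COCH3 → C:2 H:3 O:1
Element totals:
  C: 12
  H: 10
  O: 2
Molecular formula: C12H10O2.
Molar mass = 186.210 g/mol.
Mass from C: 12 × 12.011 = 144.132 g/mol.
%C = 144.132 / 186.210 × 100 = 77.40%.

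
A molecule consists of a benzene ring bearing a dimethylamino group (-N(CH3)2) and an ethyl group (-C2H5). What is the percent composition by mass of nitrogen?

9.39%

Atom tally by fragment:
  benzene ring core → C:6 H:6
  (− 2 ring H displaced by substituents)
  + N(CH3)2 → N:1 C:2 H:6
  + C2H5 → C:2 H:5
Element totals:
  C: 10
  H: 15
  N: 1
Molecular formula: C10H15N.
Molar mass = 149.237 g/mol.
Mass from N: 1 × 14.007 = 14.007 g/mol.
%N = 14.007 / 149.237 × 100 = 9.39%.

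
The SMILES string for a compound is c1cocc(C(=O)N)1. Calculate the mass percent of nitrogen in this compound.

Atom tally by fragment:
  furan ring core → C:4 H:4 O:1
  (− 1 ring H displaced by substituents)
  + CONH2 → C:1 H:2 O:1 N:1
Element totals:
  C: 5
  H: 5
  N: 1
  O: 2
Molecular formula: C5H5NO2.
Molar mass = 111.100 g/mol.
Mass from N: 1 × 14.007 = 14.007 g/mol.
%N = 14.007 / 111.100 × 100 = 12.61%.

12.61%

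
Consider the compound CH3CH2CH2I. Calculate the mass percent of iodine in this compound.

Element totals:
  C: 3
  H: 7
  I: 1
Molecular formula: C3H7I.
Molar mass = 169.993 g/mol.
Mass from I: 1 × 126.904 = 126.904 g/mol.
%I = 126.904 / 169.993 × 100 = 74.65%.

74.65%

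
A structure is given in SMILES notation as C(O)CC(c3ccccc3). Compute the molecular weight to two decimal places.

136.19 g/mol

Atom tally by fragment:
  HOCH2 → C:1 H:3 O:1
  CH2 → C:1 H:2
  CH2C6H5 → C:7 H:7
Element totals:
  C: 9
  H: 12
  O: 1
Molecular formula: C9H12O.
  M = 9(12.011) + 12(1.008) + 15.999
    = 108.099 + 12.096 + 15.999 = 136.194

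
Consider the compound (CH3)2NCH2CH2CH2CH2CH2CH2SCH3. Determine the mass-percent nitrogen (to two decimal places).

Atom tally by fragment:
  (CH3)2NCH2 → C:3 H:8 N:1
  CH2 → C:1 H:2
  CH2 → C:1 H:2
  CH2 → C:1 H:2
  CH2 → C:1 H:2
  CH2SCH3 → C:2 H:5 S:1
Element totals:
  C: 9
  H: 21
  N: 1
  S: 1
Molecular formula: C9H21NS.
Molar mass = 175.334 g/mol.
Mass from N: 1 × 14.007 = 14.007 g/mol.
%N = 14.007 / 175.334 × 100 = 7.99%.

7.99%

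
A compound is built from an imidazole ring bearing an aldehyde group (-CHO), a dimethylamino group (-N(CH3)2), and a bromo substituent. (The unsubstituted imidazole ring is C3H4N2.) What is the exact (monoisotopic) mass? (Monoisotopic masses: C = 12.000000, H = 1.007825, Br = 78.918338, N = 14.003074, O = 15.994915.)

Atom tally by fragment:
  imidazole ring core → C:3 H:4 N:2
  (− 3 ring H displaced by substituents)
  + CHO → C:1 H:1 O:1
  + N(CH3)2 → N:1 C:2 H:6
  + Br → Br:1
Element totals:
  C: 6
  H: 8
  Br: 1
  N: 3
  O: 1
Molecular formula: C6H8BrN3O.
  M = 6(12.0) + 8(1.007825) + 78.918338 + 3(14.003074) + 15.994915
    = 72.000000 + 8.062600 + 78.918338 + 42.009222 + 15.994915 = 216.985075

216.9851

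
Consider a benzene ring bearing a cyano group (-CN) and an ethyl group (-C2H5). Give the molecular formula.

Atom tally by fragment:
  benzene ring core → C:6 H:6
  (− 2 ring H displaced by substituents)
  + CN → C:1 N:1
  + C2H5 → C:2 H:5
Element totals:
  C: 9
  H: 9
  N: 1

C9H9N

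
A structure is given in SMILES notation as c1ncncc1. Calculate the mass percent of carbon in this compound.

59.99%

Atom tally by fragment:
  pyrimidine ring core → C:4 H:4 N:2
Element totals:
  C: 4
  H: 4
  N: 2
Molecular formula: C4H4N2.
Molar mass = 80.090 g/mol.
Mass from C: 4 × 12.011 = 48.044 g/mol.
%C = 48.044 / 80.090 × 100 = 59.99%.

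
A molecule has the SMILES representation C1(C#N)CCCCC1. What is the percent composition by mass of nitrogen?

Atom tally by fragment:
  cyclohexane ring core → C:6 H:12
  (− 1 ring H displaced by substituents)
  + CN → C:1 N:1
Element totals:
  C: 7
  H: 11
  N: 1
Molecular formula: C7H11N.
Molar mass = 109.172 g/mol.
Mass from N: 1 × 14.007 = 14.007 g/mol.
%N = 14.007 / 109.172 × 100 = 12.83%.

12.83%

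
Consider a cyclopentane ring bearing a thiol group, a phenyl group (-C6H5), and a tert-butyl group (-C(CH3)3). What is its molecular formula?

Atom tally by fragment:
  cyclopentane ring core → C:5 H:10
  (− 3 ring H displaced by substituents)
  + SH → S:1 H:1
  + C6H5 → C:6 H:5
  + C(CH3)3 → C:4 H:9
Element totals:
  C: 15
  H: 22
  S: 1

C15H22S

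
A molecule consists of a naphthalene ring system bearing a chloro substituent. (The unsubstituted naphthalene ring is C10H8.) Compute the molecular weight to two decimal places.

Atom tally by fragment:
  naphthalene ring system core → C:10 H:8
  (− 1 ring H displaced by substituents)
  + Cl → Cl:1
Element totals:
  C: 10
  H: 7
  Cl: 1
Molecular formula: C10H7Cl.
  M = 10(12.011) + 7(1.008) + 35.45
    = 120.110 + 7.056 + 35.450 = 162.616

162.62 g/mol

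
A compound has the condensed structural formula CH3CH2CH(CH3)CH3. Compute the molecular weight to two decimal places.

72.15 g/mol

Element totals:
  C: 5
  H: 12
Molecular formula: C5H12.
  M = 5(12.011) + 12(1.008)
    = 60.055 + 12.096 = 72.151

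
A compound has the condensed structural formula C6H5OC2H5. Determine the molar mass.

122.17 g/mol

Atom tally by fragment:
  benzene ring core → C:6 H:6
  (− 1 ring H displaced by substituents)
  + OC2H5 → C:2 H:5 O:1
Element totals:
  C: 8
  H: 10
  O: 1
Molecular formula: C8H10O.
  M = 8(12.011) + 10(1.008) + 15.999
    = 96.088 + 10.080 + 15.999 = 122.167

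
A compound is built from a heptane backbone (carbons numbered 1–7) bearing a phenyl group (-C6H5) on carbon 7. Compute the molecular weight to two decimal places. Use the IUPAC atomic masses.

176.30 g/mol

Atom tally by fragment:
  CH3 → C:1 H:3
  CH2 → C:1 H:2
  CH2 → C:1 H:2
  CH2 → C:1 H:2
  CH2 → C:1 H:2
  CH2 → C:1 H:2
  CH2C6H5 → C:7 H:7
Element totals:
  C: 13
  H: 20
Molecular formula: C13H20.
  M = 13(12.011) + 20(1.008)
    = 156.143 + 20.160 = 176.303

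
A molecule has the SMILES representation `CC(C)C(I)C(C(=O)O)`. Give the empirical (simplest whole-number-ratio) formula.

C6H11IO2

Atom tally by fragment:
  CH3 → C:1 H:3
  CH(CH3) → C:2 H:4
  CH(I) → C:1 H:1 I:1
  CH2COOH → C:2 H:3 O:2
Element totals:
  C: 6
  H: 11
  I: 1
  O: 2
Molecular formula: C6H11IO2.
gcd of subscripts (6, 11, 1, 2) = 1, so the empirical formula equals the molecular formula.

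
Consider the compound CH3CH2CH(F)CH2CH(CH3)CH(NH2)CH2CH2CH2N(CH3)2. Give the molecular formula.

C12H27FN2

Atom tally by fragment:
  CH3 → C:1 H:3
  CH2 → C:1 H:2
  CH(F) → C:1 H:1 F:1
  CH2 → C:1 H:2
  CH(CH3) → C:2 H:4
  CH(NH2) → C:1 H:3 N:1
  CH2 → C:1 H:2
  CH2 → C:1 H:2
  CH2N(CH3)2 → C:3 H:8 N:1
Element totals:
  C: 12
  H: 27
  F: 1
  N: 2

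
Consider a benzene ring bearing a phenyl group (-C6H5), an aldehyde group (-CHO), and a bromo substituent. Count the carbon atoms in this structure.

Atom tally by fragment:
  benzene ring core → C:6 H:6
  (− 3 ring H displaced by substituents)
  + C6H5 → C:6 H:5
  + CHO → C:1 H:1 O:1
  + Br → Br:1
Element totals:
  C: 13
  H: 9
  Br: 1
  O: 1

13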